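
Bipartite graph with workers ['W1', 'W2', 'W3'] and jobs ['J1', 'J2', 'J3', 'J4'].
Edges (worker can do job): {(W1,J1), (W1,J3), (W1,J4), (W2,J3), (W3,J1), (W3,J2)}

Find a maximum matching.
Matching: {(W1,J1), (W2,J3), (W3,J2)}

Maximum matching (size 3):
  W1 → J1
  W2 → J3
  W3 → J2

Each worker is assigned to at most one job, and each job to at most one worker.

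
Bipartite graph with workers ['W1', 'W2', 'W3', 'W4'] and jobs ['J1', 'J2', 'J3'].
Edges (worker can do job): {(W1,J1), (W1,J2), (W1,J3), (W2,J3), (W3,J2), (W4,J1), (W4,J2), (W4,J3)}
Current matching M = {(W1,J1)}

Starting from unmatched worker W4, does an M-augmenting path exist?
Yes: W4 → J3

An M-augmenting path alternates non-matching / matching edges, starting and ending at unmatched vertices.
Path: W4 → J3
(J3 is unmatched in M, so the path is augmenting.)
Flipping edges along this path would increase |M| from 1 to 2.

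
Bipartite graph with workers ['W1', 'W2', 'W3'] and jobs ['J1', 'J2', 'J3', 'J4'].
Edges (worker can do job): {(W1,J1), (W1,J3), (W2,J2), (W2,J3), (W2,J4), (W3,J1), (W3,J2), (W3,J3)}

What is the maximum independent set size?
Maximum independent set = 4

By König's theorem:
- Min vertex cover = Max matching = 3
- Max independent set = Total vertices - Min vertex cover
- Max independent set = 7 - 3 = 4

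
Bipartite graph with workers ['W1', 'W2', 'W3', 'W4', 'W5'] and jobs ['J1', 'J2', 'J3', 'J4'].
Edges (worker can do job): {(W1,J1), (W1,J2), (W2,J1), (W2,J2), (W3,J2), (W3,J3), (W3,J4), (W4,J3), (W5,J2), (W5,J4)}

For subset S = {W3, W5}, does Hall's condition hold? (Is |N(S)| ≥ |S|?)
Yes: |N(S)| = 3, |S| = 2

Subset S = {W3, W5}
Neighbors N(S) = {J2, J3, J4}

|N(S)| = 3, |S| = 2
Hall's condition: |N(S)| ≥ |S| is satisfied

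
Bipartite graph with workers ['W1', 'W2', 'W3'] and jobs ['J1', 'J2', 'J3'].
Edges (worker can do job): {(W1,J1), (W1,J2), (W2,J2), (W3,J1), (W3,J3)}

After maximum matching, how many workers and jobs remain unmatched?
Unmatched: 0 workers, 0 jobs

Maximum matching size: 3
Workers: 3 total, 3 matched, 0 unmatched
Jobs: 3 total, 3 matched, 0 unmatched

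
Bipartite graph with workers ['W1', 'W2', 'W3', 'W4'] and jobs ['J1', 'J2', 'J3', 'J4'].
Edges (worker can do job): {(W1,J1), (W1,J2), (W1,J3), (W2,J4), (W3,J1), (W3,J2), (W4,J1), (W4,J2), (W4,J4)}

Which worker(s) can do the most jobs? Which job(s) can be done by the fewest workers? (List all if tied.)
Most versatile: W1, W4 (3 jobs); Least covered: J3 (1 workers)

Worker degrees (jobs they can do): W1:3, W2:1, W3:2, W4:3
Job degrees (workers who can do it): J1:3, J2:3, J3:1, J4:2

Maximum worker degree is 3, achieved by: W1, W4
Minimum job degree is 1, achieved by: J3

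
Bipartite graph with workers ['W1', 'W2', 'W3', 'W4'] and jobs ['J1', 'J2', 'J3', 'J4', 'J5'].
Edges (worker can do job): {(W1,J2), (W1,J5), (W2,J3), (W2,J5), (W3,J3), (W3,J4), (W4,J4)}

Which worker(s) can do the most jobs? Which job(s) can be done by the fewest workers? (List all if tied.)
Most versatile: W1, W2, W3 (2 jobs); Least covered: J1 (0 workers)

Worker degrees (jobs they can do): W1:2, W2:2, W3:2, W4:1
Job degrees (workers who can do it): J1:0, J2:1, J3:2, J4:2, J5:2

Maximum worker degree is 2, achieved by: W1, W2, W3
Minimum job degree is 0, achieved by: J1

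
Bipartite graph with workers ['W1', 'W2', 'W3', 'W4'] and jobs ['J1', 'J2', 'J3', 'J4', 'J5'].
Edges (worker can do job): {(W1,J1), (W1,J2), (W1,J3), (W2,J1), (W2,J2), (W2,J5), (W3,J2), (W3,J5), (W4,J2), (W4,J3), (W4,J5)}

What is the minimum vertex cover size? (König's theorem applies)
Minimum vertex cover size = 4

By König's theorem: in bipartite graphs,
min vertex cover = max matching = 4

Maximum matching has size 4, so minimum vertex cover also has size 4.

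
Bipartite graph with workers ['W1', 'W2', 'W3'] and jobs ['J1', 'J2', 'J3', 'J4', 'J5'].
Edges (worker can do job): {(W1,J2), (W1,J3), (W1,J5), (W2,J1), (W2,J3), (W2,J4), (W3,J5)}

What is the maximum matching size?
Maximum matching size = 3

Maximum matching: {(W1,J2), (W2,J3), (W3,J5)}
Size: 3

This assigns 3 workers to 3 distinct jobs.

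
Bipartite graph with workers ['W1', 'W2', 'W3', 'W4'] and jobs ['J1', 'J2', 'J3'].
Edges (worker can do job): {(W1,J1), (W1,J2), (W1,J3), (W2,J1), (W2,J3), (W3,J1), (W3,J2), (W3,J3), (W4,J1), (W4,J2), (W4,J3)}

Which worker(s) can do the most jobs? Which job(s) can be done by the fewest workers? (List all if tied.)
Most versatile: W1, W3, W4 (3 jobs); Least covered: J2 (3 workers)

Worker degrees (jobs they can do): W1:3, W2:2, W3:3, W4:3
Job degrees (workers who can do it): J1:4, J2:3, J3:4

Maximum worker degree is 3, achieved by: W1, W3, W4
Minimum job degree is 3, achieved by: J2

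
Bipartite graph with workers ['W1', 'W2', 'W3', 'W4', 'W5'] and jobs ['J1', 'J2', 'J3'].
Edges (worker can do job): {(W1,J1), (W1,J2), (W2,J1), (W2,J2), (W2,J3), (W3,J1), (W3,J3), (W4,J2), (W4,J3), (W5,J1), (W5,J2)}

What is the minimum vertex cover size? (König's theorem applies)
Minimum vertex cover size = 3

By König's theorem: in bipartite graphs,
min vertex cover = max matching = 3

Maximum matching has size 3, so minimum vertex cover also has size 3.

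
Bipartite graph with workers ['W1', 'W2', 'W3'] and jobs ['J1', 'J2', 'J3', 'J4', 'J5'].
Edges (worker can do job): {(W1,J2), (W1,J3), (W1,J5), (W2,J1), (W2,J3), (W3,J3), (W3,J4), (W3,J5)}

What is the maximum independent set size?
Maximum independent set = 5

By König's theorem:
- Min vertex cover = Max matching = 3
- Max independent set = Total vertices - Min vertex cover
- Max independent set = 8 - 3 = 5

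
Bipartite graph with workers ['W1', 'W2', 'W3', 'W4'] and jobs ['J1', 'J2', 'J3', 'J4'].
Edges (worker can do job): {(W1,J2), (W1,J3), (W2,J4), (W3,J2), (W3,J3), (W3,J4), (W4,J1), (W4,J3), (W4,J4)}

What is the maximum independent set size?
Maximum independent set = 4

By König's theorem:
- Min vertex cover = Max matching = 4
- Max independent set = Total vertices - Min vertex cover
- Max independent set = 8 - 4 = 4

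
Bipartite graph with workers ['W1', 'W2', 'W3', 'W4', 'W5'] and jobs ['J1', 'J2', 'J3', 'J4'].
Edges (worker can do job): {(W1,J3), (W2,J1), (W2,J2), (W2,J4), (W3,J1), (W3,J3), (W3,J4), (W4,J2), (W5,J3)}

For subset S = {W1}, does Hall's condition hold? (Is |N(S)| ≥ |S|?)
Yes: |N(S)| = 1, |S| = 1

Subset S = {W1}
Neighbors N(S) = {J3}

|N(S)| = 1, |S| = 1
Hall's condition: |N(S)| ≥ |S| is satisfied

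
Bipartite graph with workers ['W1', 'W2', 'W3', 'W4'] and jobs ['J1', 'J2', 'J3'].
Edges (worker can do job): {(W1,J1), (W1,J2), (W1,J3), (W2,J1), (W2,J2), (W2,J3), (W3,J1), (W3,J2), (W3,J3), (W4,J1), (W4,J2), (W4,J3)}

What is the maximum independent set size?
Maximum independent set = 4

By König's theorem:
- Min vertex cover = Max matching = 3
- Max independent set = Total vertices - Min vertex cover
- Max independent set = 7 - 3 = 4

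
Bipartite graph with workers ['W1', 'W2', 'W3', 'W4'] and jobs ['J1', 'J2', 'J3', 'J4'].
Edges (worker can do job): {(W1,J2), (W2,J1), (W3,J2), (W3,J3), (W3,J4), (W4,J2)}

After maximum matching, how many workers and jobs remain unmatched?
Unmatched: 1 workers, 1 jobs

Maximum matching size: 3
Workers: 4 total, 3 matched, 1 unmatched
Jobs: 4 total, 3 matched, 1 unmatched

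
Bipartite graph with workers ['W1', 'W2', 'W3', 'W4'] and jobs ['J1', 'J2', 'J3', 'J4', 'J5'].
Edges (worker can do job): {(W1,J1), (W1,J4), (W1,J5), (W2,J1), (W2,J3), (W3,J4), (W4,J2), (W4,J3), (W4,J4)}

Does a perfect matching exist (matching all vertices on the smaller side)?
Yes, perfect matching exists (size 4)

Perfect matching: {(W1,J1), (W2,J3), (W3,J4), (W4,J2)}
All 4 vertices on the smaller side are matched.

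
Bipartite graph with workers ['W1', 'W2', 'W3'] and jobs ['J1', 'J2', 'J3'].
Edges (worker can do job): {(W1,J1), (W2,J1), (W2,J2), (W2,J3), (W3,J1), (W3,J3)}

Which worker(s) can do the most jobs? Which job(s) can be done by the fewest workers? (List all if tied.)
Most versatile: W2 (3 jobs); Least covered: J2 (1 workers)

Worker degrees (jobs they can do): W1:1, W2:3, W3:2
Job degrees (workers who can do it): J1:3, J2:1, J3:2

Maximum worker degree is 3, achieved by: W2
Minimum job degree is 1, achieved by: J2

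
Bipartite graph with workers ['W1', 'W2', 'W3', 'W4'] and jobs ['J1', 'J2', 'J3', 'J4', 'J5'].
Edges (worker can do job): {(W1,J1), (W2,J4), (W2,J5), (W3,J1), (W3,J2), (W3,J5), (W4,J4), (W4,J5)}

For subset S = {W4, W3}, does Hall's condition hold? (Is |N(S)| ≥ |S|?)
Yes: |N(S)| = 4, |S| = 2

Subset S = {W4, W3}
Neighbors N(S) = {J1, J2, J4, J5}

|N(S)| = 4, |S| = 2
Hall's condition: |N(S)| ≥ |S| is satisfied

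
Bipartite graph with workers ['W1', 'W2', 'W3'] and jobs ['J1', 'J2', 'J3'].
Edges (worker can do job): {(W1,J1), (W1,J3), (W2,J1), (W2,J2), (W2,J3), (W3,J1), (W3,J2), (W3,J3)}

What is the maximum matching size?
Maximum matching size = 3

Maximum matching: {(W1,J1), (W2,J3), (W3,J2)}
Size: 3

This assigns 3 workers to 3 distinct jobs.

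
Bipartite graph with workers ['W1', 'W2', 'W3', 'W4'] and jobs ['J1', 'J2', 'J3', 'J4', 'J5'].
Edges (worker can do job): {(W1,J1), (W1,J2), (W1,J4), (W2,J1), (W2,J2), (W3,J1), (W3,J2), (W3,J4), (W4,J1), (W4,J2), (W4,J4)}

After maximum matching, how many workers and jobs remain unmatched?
Unmatched: 1 workers, 2 jobs

Maximum matching size: 3
Workers: 4 total, 3 matched, 1 unmatched
Jobs: 5 total, 3 matched, 2 unmatched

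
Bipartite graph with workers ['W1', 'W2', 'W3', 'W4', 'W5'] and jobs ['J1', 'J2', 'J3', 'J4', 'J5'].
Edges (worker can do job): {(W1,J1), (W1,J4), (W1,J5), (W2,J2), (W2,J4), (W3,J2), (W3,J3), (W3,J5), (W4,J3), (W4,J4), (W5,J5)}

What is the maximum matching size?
Maximum matching size = 5

Maximum matching: {(W1,J1), (W2,J2), (W3,J3), (W4,J4), (W5,J5)}
Size: 5

This assigns 5 workers to 5 distinct jobs.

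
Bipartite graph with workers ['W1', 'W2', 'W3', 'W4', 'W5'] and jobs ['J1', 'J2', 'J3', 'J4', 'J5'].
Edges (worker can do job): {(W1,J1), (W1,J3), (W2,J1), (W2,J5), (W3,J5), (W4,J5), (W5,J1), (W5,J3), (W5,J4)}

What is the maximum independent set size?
Maximum independent set = 6

By König's theorem:
- Min vertex cover = Max matching = 4
- Max independent set = Total vertices - Min vertex cover
- Max independent set = 10 - 4 = 6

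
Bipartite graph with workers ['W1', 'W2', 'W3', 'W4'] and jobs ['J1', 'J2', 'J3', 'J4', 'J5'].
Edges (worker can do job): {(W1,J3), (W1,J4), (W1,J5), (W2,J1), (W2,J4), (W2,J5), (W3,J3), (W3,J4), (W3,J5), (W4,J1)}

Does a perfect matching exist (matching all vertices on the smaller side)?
Yes, perfect matching exists (size 4)

Perfect matching: {(W1,J3), (W2,J5), (W3,J4), (W4,J1)}
All 4 vertices on the smaller side are matched.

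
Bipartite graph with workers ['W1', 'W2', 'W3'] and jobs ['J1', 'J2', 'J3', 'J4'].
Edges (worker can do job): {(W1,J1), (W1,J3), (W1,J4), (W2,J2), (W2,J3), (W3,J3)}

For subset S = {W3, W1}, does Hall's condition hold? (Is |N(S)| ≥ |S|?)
Yes: |N(S)| = 3, |S| = 2

Subset S = {W3, W1}
Neighbors N(S) = {J1, J3, J4}

|N(S)| = 3, |S| = 2
Hall's condition: |N(S)| ≥ |S| is satisfied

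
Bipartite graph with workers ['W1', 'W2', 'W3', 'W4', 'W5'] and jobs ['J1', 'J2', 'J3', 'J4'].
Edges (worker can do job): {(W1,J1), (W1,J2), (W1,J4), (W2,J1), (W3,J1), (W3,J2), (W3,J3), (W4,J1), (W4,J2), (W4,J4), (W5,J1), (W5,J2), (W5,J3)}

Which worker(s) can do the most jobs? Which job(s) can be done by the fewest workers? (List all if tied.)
Most versatile: W1, W3, W4, W5 (3 jobs); Least covered: J3, J4 (2 workers)

Worker degrees (jobs they can do): W1:3, W2:1, W3:3, W4:3, W5:3
Job degrees (workers who can do it): J1:5, J2:4, J3:2, J4:2

Maximum worker degree is 3, achieved by: W1, W3, W4, W5
Minimum job degree is 2, achieved by: J3, J4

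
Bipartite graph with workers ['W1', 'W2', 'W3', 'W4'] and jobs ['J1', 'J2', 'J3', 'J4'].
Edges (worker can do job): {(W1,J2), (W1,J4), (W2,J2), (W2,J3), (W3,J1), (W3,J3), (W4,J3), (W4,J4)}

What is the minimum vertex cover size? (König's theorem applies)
Minimum vertex cover size = 4

By König's theorem: in bipartite graphs,
min vertex cover = max matching = 4

Maximum matching has size 4, so minimum vertex cover also has size 4.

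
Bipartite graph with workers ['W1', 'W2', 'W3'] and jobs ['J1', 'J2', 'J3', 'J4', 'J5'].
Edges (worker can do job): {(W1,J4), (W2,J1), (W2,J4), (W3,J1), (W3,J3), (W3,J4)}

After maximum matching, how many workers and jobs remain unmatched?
Unmatched: 0 workers, 2 jobs

Maximum matching size: 3
Workers: 3 total, 3 matched, 0 unmatched
Jobs: 5 total, 3 matched, 2 unmatched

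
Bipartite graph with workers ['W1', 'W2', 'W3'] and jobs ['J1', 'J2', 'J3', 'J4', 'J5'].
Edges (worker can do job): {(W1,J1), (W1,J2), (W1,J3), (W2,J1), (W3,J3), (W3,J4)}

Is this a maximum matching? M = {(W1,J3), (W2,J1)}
No, size 2 is not maximum

Proposed matching has size 2.
Maximum matching size for this graph: 3.

This is NOT maximum - can be improved to size 3.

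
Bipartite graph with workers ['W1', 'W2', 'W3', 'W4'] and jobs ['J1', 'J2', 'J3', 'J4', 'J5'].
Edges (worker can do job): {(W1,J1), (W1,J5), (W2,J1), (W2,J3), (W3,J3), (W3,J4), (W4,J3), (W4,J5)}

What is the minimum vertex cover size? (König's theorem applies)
Minimum vertex cover size = 4

By König's theorem: in bipartite graphs,
min vertex cover = max matching = 4

Maximum matching has size 4, so minimum vertex cover also has size 4.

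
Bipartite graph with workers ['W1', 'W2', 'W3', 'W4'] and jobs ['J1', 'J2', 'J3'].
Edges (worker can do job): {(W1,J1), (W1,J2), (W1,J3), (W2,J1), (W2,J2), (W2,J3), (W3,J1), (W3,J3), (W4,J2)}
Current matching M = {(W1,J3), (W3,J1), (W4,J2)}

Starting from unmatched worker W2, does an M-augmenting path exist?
No augmenting path from W2

Alternating search from W2 reaches jobs: {J1, J2, J3}.
Every reachable job is already matched in M, and following those matched edges back to workers exposes no further unvisited jobs.
No M-augmenting path from W2 exists.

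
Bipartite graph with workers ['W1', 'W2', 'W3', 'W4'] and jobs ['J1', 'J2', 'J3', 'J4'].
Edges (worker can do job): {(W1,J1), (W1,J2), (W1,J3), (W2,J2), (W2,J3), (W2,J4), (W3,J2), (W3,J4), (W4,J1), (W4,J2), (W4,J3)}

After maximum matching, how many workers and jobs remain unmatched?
Unmatched: 0 workers, 0 jobs

Maximum matching size: 4
Workers: 4 total, 4 matched, 0 unmatched
Jobs: 4 total, 4 matched, 0 unmatched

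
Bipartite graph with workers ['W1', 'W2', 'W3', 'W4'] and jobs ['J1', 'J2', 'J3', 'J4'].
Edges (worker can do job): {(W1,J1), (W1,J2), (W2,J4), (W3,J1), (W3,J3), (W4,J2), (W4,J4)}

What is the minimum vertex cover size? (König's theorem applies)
Minimum vertex cover size = 4

By König's theorem: in bipartite graphs,
min vertex cover = max matching = 4

Maximum matching has size 4, so minimum vertex cover also has size 4.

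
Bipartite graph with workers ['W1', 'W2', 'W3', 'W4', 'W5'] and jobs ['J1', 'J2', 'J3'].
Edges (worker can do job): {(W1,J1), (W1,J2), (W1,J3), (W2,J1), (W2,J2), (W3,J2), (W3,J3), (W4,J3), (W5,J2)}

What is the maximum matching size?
Maximum matching size = 3

Maximum matching: {(W1,J1), (W3,J2), (W4,J3)}
Size: 3

This assigns 3 workers to 3 distinct jobs.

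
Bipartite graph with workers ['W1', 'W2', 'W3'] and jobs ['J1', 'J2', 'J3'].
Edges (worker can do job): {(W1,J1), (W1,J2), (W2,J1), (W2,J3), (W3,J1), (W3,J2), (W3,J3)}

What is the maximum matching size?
Maximum matching size = 3

Maximum matching: {(W1,J1), (W2,J3), (W3,J2)}
Size: 3

This assigns 3 workers to 3 distinct jobs.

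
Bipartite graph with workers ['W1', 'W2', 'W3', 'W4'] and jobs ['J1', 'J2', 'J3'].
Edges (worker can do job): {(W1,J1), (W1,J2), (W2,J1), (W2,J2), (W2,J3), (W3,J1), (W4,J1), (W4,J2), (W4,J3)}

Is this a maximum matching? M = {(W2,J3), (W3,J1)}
No, size 2 is not maximum

Proposed matching has size 2.
Maximum matching size for this graph: 3.

This is NOT maximum - can be improved to size 3.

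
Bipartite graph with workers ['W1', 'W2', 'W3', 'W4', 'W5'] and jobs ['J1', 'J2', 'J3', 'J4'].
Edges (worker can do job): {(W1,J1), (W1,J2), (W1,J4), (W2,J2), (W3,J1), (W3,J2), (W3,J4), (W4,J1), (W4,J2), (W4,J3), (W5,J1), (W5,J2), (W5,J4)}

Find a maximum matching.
Matching: {(W1,J4), (W3,J2), (W4,J3), (W5,J1)}

Maximum matching (size 4):
  W1 → J4
  W3 → J2
  W4 → J3
  W5 → J1

Each worker is assigned to at most one job, and each job to at most one worker.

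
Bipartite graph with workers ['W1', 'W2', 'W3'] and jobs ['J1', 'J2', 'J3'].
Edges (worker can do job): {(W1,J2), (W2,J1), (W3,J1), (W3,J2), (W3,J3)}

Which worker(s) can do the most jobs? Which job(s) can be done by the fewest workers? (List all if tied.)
Most versatile: W3 (3 jobs); Least covered: J3 (1 workers)

Worker degrees (jobs they can do): W1:1, W2:1, W3:3
Job degrees (workers who can do it): J1:2, J2:2, J3:1

Maximum worker degree is 3, achieved by: W3
Minimum job degree is 1, achieved by: J3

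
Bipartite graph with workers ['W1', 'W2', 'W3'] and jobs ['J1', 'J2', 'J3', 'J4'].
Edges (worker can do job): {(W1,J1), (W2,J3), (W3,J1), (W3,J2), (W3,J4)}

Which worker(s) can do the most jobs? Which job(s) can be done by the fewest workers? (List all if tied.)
Most versatile: W3 (3 jobs); Least covered: J2, J3, J4 (1 workers)

Worker degrees (jobs they can do): W1:1, W2:1, W3:3
Job degrees (workers who can do it): J1:2, J2:1, J3:1, J4:1

Maximum worker degree is 3, achieved by: W3
Minimum job degree is 1, achieved by: J2, J3, J4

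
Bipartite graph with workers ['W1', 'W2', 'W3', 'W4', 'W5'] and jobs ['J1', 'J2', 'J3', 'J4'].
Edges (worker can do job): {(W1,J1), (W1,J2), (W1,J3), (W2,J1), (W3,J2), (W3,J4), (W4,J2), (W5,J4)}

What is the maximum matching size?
Maximum matching size = 4

Maximum matching: {(W1,J3), (W2,J1), (W3,J4), (W4,J2)}
Size: 4

This assigns 4 workers to 4 distinct jobs.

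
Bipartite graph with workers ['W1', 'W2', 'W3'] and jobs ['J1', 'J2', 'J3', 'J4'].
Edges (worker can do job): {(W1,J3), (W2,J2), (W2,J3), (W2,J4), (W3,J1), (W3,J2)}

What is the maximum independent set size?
Maximum independent set = 4

By König's theorem:
- Min vertex cover = Max matching = 3
- Max independent set = Total vertices - Min vertex cover
- Max independent set = 7 - 3 = 4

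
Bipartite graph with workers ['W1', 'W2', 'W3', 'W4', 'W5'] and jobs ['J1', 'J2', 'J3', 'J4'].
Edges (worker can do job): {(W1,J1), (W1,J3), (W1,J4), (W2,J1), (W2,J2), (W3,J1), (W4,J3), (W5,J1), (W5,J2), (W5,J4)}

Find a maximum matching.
Matching: {(W1,J4), (W3,J1), (W4,J3), (W5,J2)}

Maximum matching (size 4):
  W1 → J4
  W3 → J1
  W4 → J3
  W5 → J2

Each worker is assigned to at most one job, and each job to at most one worker.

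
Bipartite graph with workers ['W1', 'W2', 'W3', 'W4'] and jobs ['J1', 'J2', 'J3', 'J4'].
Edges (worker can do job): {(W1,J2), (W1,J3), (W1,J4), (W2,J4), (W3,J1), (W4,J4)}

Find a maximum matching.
Matching: {(W1,J2), (W3,J1), (W4,J4)}

Maximum matching (size 3):
  W1 → J2
  W3 → J1
  W4 → J4

Each worker is assigned to at most one job, and each job to at most one worker.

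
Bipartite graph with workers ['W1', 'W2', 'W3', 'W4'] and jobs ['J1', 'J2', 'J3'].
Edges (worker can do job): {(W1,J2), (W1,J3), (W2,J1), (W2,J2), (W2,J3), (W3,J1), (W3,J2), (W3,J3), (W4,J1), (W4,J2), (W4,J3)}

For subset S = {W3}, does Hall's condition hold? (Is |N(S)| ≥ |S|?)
Yes: |N(S)| = 3, |S| = 1

Subset S = {W3}
Neighbors N(S) = {J1, J2, J3}

|N(S)| = 3, |S| = 1
Hall's condition: |N(S)| ≥ |S| is satisfied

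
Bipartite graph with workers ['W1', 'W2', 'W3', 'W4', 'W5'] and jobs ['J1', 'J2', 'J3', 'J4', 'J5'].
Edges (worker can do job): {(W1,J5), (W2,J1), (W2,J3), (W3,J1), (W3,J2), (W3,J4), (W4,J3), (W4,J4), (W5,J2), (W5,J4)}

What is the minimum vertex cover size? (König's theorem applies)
Minimum vertex cover size = 5

By König's theorem: in bipartite graphs,
min vertex cover = max matching = 5

Maximum matching has size 5, so minimum vertex cover also has size 5.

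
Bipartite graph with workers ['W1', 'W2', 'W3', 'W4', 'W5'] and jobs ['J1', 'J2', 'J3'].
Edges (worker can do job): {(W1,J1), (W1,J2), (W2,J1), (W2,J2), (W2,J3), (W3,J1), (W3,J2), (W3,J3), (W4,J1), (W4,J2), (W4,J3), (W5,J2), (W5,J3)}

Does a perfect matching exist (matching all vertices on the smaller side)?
Yes, perfect matching exists (size 3)

Perfect matching: {(W3,J2), (W4,J1), (W5,J3)}
All 3 vertices on the smaller side are matched.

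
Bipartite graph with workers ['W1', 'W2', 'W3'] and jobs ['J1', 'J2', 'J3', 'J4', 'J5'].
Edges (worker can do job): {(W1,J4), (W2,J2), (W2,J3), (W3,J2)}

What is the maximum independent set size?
Maximum independent set = 5

By König's theorem:
- Min vertex cover = Max matching = 3
- Max independent set = Total vertices - Min vertex cover
- Max independent set = 8 - 3 = 5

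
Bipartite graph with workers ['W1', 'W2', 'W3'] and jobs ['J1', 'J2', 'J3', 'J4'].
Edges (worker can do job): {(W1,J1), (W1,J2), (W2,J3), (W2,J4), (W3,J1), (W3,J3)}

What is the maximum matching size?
Maximum matching size = 3

Maximum matching: {(W1,J1), (W2,J4), (W3,J3)}
Size: 3

This assigns 3 workers to 3 distinct jobs.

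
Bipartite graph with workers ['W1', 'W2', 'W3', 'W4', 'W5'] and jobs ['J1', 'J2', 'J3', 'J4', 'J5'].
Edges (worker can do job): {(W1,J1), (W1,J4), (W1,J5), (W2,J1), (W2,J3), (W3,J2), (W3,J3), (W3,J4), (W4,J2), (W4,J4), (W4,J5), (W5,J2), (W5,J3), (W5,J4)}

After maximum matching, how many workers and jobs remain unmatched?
Unmatched: 0 workers, 0 jobs

Maximum matching size: 5
Workers: 5 total, 5 matched, 0 unmatched
Jobs: 5 total, 5 matched, 0 unmatched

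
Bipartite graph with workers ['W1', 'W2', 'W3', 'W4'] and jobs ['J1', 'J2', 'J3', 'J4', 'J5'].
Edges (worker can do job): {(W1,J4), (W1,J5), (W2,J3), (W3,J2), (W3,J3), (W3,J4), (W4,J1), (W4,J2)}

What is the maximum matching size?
Maximum matching size = 4

Maximum matching: {(W1,J5), (W2,J3), (W3,J4), (W4,J2)}
Size: 4

This assigns 4 workers to 4 distinct jobs.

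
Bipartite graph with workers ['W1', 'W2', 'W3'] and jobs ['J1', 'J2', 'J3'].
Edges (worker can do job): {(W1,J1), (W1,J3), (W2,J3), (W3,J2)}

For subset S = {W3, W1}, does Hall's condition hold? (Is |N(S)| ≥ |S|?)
Yes: |N(S)| = 3, |S| = 2

Subset S = {W3, W1}
Neighbors N(S) = {J1, J2, J3}

|N(S)| = 3, |S| = 2
Hall's condition: |N(S)| ≥ |S| is satisfied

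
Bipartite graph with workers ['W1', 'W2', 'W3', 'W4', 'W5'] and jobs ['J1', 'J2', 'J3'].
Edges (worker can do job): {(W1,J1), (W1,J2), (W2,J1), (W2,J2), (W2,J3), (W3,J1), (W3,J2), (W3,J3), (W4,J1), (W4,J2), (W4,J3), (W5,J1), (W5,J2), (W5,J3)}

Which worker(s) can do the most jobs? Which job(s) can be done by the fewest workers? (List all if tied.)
Most versatile: W2, W3, W4, W5 (3 jobs); Least covered: J3 (4 workers)

Worker degrees (jobs they can do): W1:2, W2:3, W3:3, W4:3, W5:3
Job degrees (workers who can do it): J1:5, J2:5, J3:4

Maximum worker degree is 3, achieved by: W2, W3, W4, W5
Minimum job degree is 4, achieved by: J3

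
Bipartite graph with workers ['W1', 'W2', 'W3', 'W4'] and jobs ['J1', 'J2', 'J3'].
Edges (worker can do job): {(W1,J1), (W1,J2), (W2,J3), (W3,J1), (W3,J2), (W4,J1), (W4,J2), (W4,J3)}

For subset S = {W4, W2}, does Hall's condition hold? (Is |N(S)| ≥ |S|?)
Yes: |N(S)| = 3, |S| = 2

Subset S = {W4, W2}
Neighbors N(S) = {J1, J2, J3}

|N(S)| = 3, |S| = 2
Hall's condition: |N(S)| ≥ |S| is satisfied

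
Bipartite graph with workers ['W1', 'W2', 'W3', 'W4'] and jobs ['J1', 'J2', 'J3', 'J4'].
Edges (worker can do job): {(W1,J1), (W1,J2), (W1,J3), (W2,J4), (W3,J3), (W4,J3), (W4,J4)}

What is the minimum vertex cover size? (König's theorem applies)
Minimum vertex cover size = 3

By König's theorem: in bipartite graphs,
min vertex cover = max matching = 3

Maximum matching has size 3, so minimum vertex cover also has size 3.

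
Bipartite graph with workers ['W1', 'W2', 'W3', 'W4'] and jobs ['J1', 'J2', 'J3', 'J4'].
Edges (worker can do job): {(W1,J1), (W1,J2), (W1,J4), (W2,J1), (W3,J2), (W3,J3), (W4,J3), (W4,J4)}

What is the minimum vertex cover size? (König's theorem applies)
Minimum vertex cover size = 4

By König's theorem: in bipartite graphs,
min vertex cover = max matching = 4

Maximum matching has size 4, so minimum vertex cover also has size 4.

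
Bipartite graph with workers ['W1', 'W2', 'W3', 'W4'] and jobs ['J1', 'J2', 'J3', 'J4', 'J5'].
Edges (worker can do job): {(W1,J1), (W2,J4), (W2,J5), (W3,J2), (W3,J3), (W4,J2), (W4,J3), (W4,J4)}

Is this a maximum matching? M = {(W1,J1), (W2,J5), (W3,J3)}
No, size 3 is not maximum

Proposed matching has size 3.
Maximum matching size for this graph: 4.

This is NOT maximum - can be improved to size 4.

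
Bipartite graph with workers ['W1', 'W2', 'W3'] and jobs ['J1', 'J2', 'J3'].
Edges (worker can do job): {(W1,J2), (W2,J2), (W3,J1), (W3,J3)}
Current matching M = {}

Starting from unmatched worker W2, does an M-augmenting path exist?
Yes: W2 → J2

An M-augmenting path alternates non-matching / matching edges, starting and ending at unmatched vertices.
Path: W2 → J2
(J2 is unmatched in M, so the path is augmenting.)
Flipping edges along this path would increase |M| from 0 to 1.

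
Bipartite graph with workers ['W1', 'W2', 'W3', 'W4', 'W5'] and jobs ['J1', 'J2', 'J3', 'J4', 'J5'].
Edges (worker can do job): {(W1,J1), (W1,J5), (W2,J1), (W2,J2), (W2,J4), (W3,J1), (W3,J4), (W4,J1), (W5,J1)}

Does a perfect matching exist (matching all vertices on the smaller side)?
No, maximum matching has size 4 < 5

Maximum matching has size 4, need 5 for perfect matching.
Unmatched workers: ['W4']
Unmatched jobs: ['J3']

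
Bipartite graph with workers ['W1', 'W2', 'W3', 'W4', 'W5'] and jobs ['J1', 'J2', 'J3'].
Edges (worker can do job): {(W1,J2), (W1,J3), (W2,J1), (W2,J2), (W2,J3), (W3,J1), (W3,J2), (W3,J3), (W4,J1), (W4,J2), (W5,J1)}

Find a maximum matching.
Matching: {(W3,J3), (W4,J2), (W5,J1)}

Maximum matching (size 3):
  W3 → J3
  W4 → J2
  W5 → J1

Each worker is assigned to at most one job, and each job to at most one worker.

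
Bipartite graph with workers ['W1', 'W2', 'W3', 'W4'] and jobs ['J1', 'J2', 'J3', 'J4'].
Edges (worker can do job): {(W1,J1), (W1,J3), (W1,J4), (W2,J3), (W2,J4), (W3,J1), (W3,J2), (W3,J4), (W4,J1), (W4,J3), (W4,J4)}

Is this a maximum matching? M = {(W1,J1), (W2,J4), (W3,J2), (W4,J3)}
Yes, size 4 is maximum

Proposed matching has size 4.
Maximum matching size for this graph: 4.

This is a maximum matching.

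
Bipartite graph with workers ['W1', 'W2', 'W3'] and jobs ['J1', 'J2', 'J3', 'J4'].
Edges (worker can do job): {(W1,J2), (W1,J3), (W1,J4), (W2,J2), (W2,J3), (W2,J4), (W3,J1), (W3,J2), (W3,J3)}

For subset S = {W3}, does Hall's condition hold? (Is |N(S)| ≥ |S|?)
Yes: |N(S)| = 3, |S| = 1

Subset S = {W3}
Neighbors N(S) = {J1, J2, J3}

|N(S)| = 3, |S| = 1
Hall's condition: |N(S)| ≥ |S| is satisfied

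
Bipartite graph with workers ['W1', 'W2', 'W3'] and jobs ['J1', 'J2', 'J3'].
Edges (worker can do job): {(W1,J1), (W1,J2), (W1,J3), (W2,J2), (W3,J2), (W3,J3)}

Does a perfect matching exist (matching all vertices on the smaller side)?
Yes, perfect matching exists (size 3)

Perfect matching: {(W1,J1), (W2,J2), (W3,J3)}
All 3 vertices on the smaller side are matched.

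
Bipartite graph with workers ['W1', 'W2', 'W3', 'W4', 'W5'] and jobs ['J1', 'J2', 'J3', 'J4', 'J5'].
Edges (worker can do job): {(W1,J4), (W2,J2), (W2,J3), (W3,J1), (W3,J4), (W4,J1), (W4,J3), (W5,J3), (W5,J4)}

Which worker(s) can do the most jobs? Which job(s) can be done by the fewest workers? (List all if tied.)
Most versatile: W2, W3, W4, W5 (2 jobs); Least covered: J5 (0 workers)

Worker degrees (jobs they can do): W1:1, W2:2, W3:2, W4:2, W5:2
Job degrees (workers who can do it): J1:2, J2:1, J3:3, J4:3, J5:0

Maximum worker degree is 2, achieved by: W2, W3, W4, W5
Minimum job degree is 0, achieved by: J5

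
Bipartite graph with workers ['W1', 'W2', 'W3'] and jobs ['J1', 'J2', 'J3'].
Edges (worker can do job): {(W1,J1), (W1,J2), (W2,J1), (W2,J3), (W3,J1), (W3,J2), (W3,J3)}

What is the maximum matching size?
Maximum matching size = 3

Maximum matching: {(W1,J2), (W2,J3), (W3,J1)}
Size: 3

This assigns 3 workers to 3 distinct jobs.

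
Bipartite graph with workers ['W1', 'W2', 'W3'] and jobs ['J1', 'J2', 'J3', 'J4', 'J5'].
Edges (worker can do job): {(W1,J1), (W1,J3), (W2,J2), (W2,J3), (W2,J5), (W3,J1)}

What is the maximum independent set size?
Maximum independent set = 5

By König's theorem:
- Min vertex cover = Max matching = 3
- Max independent set = Total vertices - Min vertex cover
- Max independent set = 8 - 3 = 5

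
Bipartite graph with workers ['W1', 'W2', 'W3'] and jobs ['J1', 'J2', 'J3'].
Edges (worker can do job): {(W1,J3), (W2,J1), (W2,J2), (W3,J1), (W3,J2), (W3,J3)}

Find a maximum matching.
Matching: {(W1,J3), (W2,J2), (W3,J1)}

Maximum matching (size 3):
  W1 → J3
  W2 → J2
  W3 → J1

Each worker is assigned to at most one job, and each job to at most one worker.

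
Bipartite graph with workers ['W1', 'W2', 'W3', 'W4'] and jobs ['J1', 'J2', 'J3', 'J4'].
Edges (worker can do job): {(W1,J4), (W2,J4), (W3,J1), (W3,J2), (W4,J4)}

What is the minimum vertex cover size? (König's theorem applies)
Minimum vertex cover size = 2

By König's theorem: in bipartite graphs,
min vertex cover = max matching = 2

Maximum matching has size 2, so minimum vertex cover also has size 2.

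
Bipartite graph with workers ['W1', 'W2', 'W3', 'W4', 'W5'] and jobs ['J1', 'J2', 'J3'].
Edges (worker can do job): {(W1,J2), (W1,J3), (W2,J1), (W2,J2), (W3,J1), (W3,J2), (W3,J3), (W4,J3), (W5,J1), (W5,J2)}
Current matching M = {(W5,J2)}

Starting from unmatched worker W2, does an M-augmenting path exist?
Yes: W2 → J2 → W5 → J1

An M-augmenting path alternates non-matching / matching edges, starting and ending at unmatched vertices.
Path: W2 → J2 → W5 → J1
(J1 is unmatched in M, so the path is augmenting.)
Flipping edges along this path would increase |M| from 1 to 2.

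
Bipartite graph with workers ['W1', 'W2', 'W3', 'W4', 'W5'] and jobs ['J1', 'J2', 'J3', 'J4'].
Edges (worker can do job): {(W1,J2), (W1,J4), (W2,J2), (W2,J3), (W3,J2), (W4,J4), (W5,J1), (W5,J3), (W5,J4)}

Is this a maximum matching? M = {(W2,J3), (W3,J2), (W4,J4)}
No, size 3 is not maximum

Proposed matching has size 3.
Maximum matching size for this graph: 4.

This is NOT maximum - can be improved to size 4.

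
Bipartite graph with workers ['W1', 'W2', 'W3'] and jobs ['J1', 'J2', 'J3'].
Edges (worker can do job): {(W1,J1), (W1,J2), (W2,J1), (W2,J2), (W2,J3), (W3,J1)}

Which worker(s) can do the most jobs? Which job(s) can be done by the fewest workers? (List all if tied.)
Most versatile: W2 (3 jobs); Least covered: J3 (1 workers)

Worker degrees (jobs they can do): W1:2, W2:3, W3:1
Job degrees (workers who can do it): J1:3, J2:2, J3:1

Maximum worker degree is 3, achieved by: W2
Minimum job degree is 1, achieved by: J3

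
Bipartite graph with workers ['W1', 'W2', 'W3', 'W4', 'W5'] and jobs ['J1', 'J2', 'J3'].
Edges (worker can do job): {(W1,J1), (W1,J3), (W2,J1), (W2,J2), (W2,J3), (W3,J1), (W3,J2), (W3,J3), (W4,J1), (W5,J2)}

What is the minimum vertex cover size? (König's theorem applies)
Minimum vertex cover size = 3

By König's theorem: in bipartite graphs,
min vertex cover = max matching = 3

Maximum matching has size 3, so minimum vertex cover also has size 3.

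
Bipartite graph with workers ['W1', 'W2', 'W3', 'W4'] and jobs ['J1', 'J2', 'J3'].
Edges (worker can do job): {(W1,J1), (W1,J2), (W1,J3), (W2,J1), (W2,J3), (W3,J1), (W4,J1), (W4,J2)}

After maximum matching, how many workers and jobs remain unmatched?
Unmatched: 1 workers, 0 jobs

Maximum matching size: 3
Workers: 4 total, 3 matched, 1 unmatched
Jobs: 3 total, 3 matched, 0 unmatched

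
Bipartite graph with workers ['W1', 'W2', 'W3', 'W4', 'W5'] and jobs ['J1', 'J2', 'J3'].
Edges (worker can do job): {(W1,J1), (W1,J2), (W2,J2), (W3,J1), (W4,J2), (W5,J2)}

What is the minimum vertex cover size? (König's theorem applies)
Minimum vertex cover size = 2

By König's theorem: in bipartite graphs,
min vertex cover = max matching = 2

Maximum matching has size 2, so minimum vertex cover also has size 2.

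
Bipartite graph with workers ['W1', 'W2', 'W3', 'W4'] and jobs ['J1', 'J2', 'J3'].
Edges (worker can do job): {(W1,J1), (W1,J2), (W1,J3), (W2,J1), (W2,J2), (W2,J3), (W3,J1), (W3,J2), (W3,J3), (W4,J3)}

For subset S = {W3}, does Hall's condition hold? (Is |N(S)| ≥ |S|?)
Yes: |N(S)| = 3, |S| = 1

Subset S = {W3}
Neighbors N(S) = {J1, J2, J3}

|N(S)| = 3, |S| = 1
Hall's condition: |N(S)| ≥ |S| is satisfied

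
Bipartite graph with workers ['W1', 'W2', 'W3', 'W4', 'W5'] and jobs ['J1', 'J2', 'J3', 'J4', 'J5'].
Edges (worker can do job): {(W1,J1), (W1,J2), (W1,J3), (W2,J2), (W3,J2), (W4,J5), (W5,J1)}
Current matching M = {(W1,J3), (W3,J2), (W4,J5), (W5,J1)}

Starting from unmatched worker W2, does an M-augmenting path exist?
No augmenting path from W2

Alternating search from W2 reaches jobs: {J2}.
Every reachable job is already matched in M, and following those matched edges back to workers exposes no further unvisited jobs.
No M-augmenting path from W2 exists.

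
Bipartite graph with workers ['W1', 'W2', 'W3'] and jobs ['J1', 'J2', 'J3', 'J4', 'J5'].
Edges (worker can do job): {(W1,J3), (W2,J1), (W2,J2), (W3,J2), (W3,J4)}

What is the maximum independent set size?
Maximum independent set = 5

By König's theorem:
- Min vertex cover = Max matching = 3
- Max independent set = Total vertices - Min vertex cover
- Max independent set = 8 - 3 = 5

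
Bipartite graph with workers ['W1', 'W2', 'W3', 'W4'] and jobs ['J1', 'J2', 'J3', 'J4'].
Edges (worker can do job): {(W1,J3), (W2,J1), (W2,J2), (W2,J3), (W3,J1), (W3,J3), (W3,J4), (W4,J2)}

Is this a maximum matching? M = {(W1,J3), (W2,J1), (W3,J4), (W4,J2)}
Yes, size 4 is maximum

Proposed matching has size 4.
Maximum matching size for this graph: 4.

This is a maximum matching.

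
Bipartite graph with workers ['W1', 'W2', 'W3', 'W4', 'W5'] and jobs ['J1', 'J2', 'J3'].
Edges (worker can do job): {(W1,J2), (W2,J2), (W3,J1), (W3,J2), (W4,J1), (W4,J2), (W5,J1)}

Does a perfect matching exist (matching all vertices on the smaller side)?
No, maximum matching has size 2 < 3

Maximum matching has size 2, need 3 for perfect matching.
Unmatched workers: ['W4', 'W1', 'W2']
Unmatched jobs: ['J3']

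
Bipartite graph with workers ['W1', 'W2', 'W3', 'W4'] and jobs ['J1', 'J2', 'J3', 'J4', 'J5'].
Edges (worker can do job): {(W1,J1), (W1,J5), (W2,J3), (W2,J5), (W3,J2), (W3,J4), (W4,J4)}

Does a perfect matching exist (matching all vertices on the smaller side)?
Yes, perfect matching exists (size 4)

Perfect matching: {(W1,J1), (W2,J5), (W3,J2), (W4,J4)}
All 4 vertices on the smaller side are matched.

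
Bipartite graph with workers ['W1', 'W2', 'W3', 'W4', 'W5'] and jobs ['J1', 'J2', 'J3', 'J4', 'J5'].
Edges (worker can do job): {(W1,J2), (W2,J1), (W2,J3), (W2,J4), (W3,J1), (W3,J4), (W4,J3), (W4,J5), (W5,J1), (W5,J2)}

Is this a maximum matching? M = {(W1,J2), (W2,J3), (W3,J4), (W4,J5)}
No, size 4 is not maximum

Proposed matching has size 4.
Maximum matching size for this graph: 5.

This is NOT maximum - can be improved to size 5.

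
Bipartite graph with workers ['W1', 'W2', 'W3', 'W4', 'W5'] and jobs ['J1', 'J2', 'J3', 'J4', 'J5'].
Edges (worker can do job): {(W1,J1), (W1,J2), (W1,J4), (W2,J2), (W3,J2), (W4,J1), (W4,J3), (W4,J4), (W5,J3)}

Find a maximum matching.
Matching: {(W1,J1), (W3,J2), (W4,J4), (W5,J3)}

Maximum matching (size 4):
  W1 → J1
  W3 → J2
  W4 → J4
  W5 → J3

Each worker is assigned to at most one job, and each job to at most one worker.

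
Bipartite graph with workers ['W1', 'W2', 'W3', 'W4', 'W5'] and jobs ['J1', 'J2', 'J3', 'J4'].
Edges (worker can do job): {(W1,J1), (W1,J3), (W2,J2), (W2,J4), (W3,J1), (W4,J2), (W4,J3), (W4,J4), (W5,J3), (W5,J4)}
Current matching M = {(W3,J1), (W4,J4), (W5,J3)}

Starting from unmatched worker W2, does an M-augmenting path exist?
Yes: W2 → J2

An M-augmenting path alternates non-matching / matching edges, starting and ending at unmatched vertices.
Path: W2 → J2
(J2 is unmatched in M, so the path is augmenting.)
Flipping edges along this path would increase |M| from 3 to 4.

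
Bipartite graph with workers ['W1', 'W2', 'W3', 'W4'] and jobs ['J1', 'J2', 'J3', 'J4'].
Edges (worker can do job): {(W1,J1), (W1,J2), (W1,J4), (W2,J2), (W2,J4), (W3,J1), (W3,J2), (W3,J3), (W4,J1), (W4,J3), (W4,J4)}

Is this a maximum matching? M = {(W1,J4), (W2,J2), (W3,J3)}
No, size 3 is not maximum

Proposed matching has size 3.
Maximum matching size for this graph: 4.

This is NOT maximum - can be improved to size 4.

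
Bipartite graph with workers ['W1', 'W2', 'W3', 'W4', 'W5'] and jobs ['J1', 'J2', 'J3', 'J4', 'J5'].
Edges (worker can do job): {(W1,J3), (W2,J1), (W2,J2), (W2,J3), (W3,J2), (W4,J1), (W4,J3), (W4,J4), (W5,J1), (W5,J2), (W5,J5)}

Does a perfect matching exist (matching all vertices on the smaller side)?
Yes, perfect matching exists (size 5)

Perfect matching: {(W1,J3), (W2,J1), (W3,J2), (W4,J4), (W5,J5)}
All 5 vertices on the smaller side are matched.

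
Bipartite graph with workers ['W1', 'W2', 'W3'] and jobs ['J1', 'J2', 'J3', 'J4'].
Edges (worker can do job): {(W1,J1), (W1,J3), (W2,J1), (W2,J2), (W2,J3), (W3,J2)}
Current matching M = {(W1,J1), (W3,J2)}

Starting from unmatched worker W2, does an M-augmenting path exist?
Yes: W2 → J3

An M-augmenting path alternates non-matching / matching edges, starting and ending at unmatched vertices.
Path: W2 → J3
(J3 is unmatched in M, so the path is augmenting.)
Flipping edges along this path would increase |M| from 2 to 3.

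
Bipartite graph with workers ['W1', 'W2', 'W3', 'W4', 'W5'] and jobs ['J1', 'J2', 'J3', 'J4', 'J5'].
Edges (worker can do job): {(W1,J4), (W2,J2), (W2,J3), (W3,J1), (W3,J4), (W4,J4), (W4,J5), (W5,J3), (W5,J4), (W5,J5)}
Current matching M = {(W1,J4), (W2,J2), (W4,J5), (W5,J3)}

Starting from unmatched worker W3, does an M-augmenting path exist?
Yes: W3 → J1

An M-augmenting path alternates non-matching / matching edges, starting and ending at unmatched vertices.
Path: W3 → J1
(J1 is unmatched in M, so the path is augmenting.)
Flipping edges along this path would increase |M| from 4 to 5.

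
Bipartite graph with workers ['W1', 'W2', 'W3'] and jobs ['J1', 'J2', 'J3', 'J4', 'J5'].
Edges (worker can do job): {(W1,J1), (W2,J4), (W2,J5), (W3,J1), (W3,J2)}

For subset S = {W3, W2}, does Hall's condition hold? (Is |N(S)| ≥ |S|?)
Yes: |N(S)| = 4, |S| = 2

Subset S = {W3, W2}
Neighbors N(S) = {J1, J2, J4, J5}

|N(S)| = 4, |S| = 2
Hall's condition: |N(S)| ≥ |S| is satisfied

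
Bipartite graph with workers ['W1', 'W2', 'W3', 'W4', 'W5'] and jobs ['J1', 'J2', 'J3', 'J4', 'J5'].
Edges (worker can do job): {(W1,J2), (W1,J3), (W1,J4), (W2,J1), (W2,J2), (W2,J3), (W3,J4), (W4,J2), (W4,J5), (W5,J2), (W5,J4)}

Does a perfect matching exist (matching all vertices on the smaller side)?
Yes, perfect matching exists (size 5)

Perfect matching: {(W1,J3), (W2,J1), (W3,J4), (W4,J5), (W5,J2)}
All 5 vertices on the smaller side are matched.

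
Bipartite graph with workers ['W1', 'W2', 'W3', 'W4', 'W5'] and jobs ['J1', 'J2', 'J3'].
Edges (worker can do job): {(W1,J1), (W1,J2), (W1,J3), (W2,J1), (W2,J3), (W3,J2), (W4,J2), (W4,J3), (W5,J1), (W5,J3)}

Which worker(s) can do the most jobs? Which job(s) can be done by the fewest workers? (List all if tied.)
Most versatile: W1 (3 jobs); Least covered: J1, J2 (3 workers)

Worker degrees (jobs they can do): W1:3, W2:2, W3:1, W4:2, W5:2
Job degrees (workers who can do it): J1:3, J2:3, J3:4

Maximum worker degree is 3, achieved by: W1
Minimum job degree is 3, achieved by: J1, J2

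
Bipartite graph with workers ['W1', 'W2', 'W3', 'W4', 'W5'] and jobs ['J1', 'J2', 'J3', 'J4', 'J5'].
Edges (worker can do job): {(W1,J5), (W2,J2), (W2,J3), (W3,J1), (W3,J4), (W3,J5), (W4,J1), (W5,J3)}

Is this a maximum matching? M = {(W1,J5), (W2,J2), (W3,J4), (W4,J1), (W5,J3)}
Yes, size 5 is maximum

Proposed matching has size 5.
Maximum matching size for this graph: 5.

This is a maximum matching.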